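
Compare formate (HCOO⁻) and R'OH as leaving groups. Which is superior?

R'OH

R'OH is the better leaving group.
pKₐ(R'OH₂⁺) ≈ -2.4 versus pKₐ(HCOOH) ≈ 3.8: R'OH is the much weaker base.
Neutral; leaves from a protonated ether (an oxonium ion, R–O(H)R'⁺).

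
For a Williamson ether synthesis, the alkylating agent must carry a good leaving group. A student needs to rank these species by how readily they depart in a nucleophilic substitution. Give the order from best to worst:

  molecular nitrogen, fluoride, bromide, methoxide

molecular nitrogen > bromide > fluoride > methoxide

molecular nitrogen: no meaningful conjugate acid; N₂ departs as an exceptionally stable neutral molecule
bromide: pKₐ(HBr) ≈ -9 — weak base; good leaving group
fluoride: pKₐ(HF) ≈ 3.2 — small and strongly basic; the poor halide leaving group
methoxide: pKₐ(CH₃OH) ≈ 15.5 — strong base; alkoxides do not leave unassisted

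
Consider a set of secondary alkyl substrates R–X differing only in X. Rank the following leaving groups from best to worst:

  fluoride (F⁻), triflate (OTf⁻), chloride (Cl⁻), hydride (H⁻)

The more stable X⁻ (or X) is on its own — i.e. the weaker a base it is — the better a leaving group it makes.
triflate (OTf⁻): pKₐ(CF₃SO₃H (triflic acid)) ≈ -14
chloride (Cl⁻): pKₐ(HCl) ≈ -7
fluoride (F⁻): pKₐ(HF) ≈ 3.2
hydride (H⁻): pKₐ(H₂) ≈ 36

triflate (OTf⁻) > chloride (Cl⁻) > fluoride (F⁻) > hydride (H⁻)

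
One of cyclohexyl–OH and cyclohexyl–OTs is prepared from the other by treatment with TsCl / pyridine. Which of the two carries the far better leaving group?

From cyclohexyl–OH the departing group would be OH⁻ (pKₐ(H₂O) ≈ 15.7). Strong base; essentially never leaves without prior activation.
From cyclohexyl–OTs the leaving group is OTs⁻ (pKₐ(p-CH₃C₆H₄SO₃H (TsOH)) ≈ -2.8). Resonance-delocalised arenesulfonate.
Treatment with TsCl / pyridine works by converting the hydroxyl into a tosylate, making cyclohexyl–OTs enormously more reactive.

cyclohexyl–OTs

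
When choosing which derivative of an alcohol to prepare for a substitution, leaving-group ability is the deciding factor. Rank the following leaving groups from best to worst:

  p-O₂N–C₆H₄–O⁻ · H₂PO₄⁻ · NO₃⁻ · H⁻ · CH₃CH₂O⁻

NO₃⁻ > H₂PO₄⁻ > p-O₂N–C₆H₄–O⁻ > CH₃CH₂O⁻ > H⁻

Leaving-group ability tracks the stability of the departed species; conjugate-acid pKₐ is the usual yardstick (lower pKₐ → better LG).
NO₃⁻: pKₐ(HNO₃) ≈ -1.3
H₂PO₄⁻: pKₐ(H₃PO₄) ≈ 2.1
p-O₂N–C₆H₄–O⁻: pKₐ(p-nitrophenol) ≈ 7.2
CH₃CH₂O⁻: pKₐ(CH₃CH₂OH) ≈ 16
H⁻: pKₐ(H₂) ≈ 36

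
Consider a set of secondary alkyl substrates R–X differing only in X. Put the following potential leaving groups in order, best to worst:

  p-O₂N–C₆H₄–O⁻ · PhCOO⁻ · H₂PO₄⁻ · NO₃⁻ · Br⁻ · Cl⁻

Br⁻ > Cl⁻ > NO₃⁻ > H₂PO₄⁻ > PhCOO⁻ > p-O₂N–C₆H₄–O⁻

The more stable X⁻ (or X) is on its own — i.e. the weaker a base it is — the better a leaving group it makes.
Br⁻: pKₐ(HBr) ≈ -9
Cl⁻: pKₐ(HCl) ≈ -7
NO₃⁻: pKₐ(HNO₃) ≈ -1.3
H₂PO₄⁻: pKₐ(H₃PO₄) ≈ 2.1
PhCOO⁻: pKₐ(C₆H₅COOH) ≈ 4.2
p-O₂N–C₆H₄–O⁻: pKₐ(p-nitrophenol) ≈ 7.2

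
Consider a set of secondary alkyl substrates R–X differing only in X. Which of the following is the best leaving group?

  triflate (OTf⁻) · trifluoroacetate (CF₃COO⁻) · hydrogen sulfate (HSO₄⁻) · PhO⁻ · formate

triflate (OTf⁻): pKₐ(CF₃SO₃H (triflic acid)) ≈ -14
hydrogen sulfate (HSO₄⁻): pKₐ(H₂SO₄) ≈ -3
trifluoroacetate (CF₃COO⁻): pKₐ(CF₃COOH) ≈ 0.2
formate: pKₐ(HCOOH) ≈ 3.8
PhO⁻: pKₐ(C₆H₅OH (phenol)) ≈ 10

triflate (OTf⁻)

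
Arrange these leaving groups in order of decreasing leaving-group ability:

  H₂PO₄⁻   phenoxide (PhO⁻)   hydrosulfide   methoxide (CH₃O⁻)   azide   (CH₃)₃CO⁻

H₂PO₄⁻: pKₐ(H₃PO₄) ≈ 2.1
azide: pKₐ(HN₃) ≈ 4.7
hydrosulfide: pKₐ(H₂S) ≈ 7
phenoxide (PhO⁻): pKₐ(C₆H₅OH (phenol)) ≈ 10
methoxide (CH₃O⁻): pKₐ(CH₃OH) ≈ 15.5
(CH₃)₃CO⁻: pKₐ(t-BuOH) ≈ 18

H₂PO₄⁻ > azide > hydrosulfide > phenoxide (PhO⁻) > methoxide (CH₃O⁻) > (CH₃)₃CO⁻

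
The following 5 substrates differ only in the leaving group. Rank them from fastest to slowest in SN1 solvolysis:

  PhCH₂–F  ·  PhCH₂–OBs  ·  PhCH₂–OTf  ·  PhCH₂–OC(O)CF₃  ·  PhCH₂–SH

PhCH₂–OTf > PhCH₂–OBs > PhCH₂–OC(O)CF₃ > PhCH₂–F > PhCH₂–SH

Same R in every case — rank the leaving groups.
Leaving-group ability tracks the stability of the departed species; conjugate-acid pKₐ is the usual yardstick (lower pKₐ → better LG).
PhCH₂–OTf loses OTf⁻: pKₐ(CF₃SO₃H (triflic acid)) ≈ -14
PhCH₂–OBs loses OBs⁻: pKₐ(p-BrC₆H₄SO₃H) ≈ -2.8
PhCH₂–OC(O)CF₃ loses CF₃COO⁻: pKₐ(CF₃COOH) ≈ 0.2
PhCH₂–F loses F⁻: pKₐ(HF) ≈ 3.2
PhCH₂–SH loses HS⁻: pKₐ(H₂S) ≈ 7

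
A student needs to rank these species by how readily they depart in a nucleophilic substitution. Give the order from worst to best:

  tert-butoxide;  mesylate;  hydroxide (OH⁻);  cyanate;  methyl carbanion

Rank by basicity of the departing species: weakest base leaves most easily.
mesylate: pKₐ(CH₃SO₃H (MsOH)) ≈ -1.9
cyanate: pKₐ(HOCN) ≈ 3.5
hydroxide (OH⁻): pKₐ(H₂O) ≈ 15.7
tert-butoxide: pKₐ(t-BuOH) ≈ 18
methyl carbanion: pKₐ(CH₄) ≈ 48
Reversing gives the worst-to-best order requested.

methyl carbanion < tert-butoxide < hydroxide (OH⁻) < cyanate < mesylate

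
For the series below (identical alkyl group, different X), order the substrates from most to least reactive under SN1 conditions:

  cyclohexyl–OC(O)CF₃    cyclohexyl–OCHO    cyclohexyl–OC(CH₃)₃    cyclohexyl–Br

cyclohexyl–Br > cyclohexyl–OC(O)CF₃ > cyclohexyl–OCHO > cyclohexyl–OC(CH₃)₃

With the same alkyl group throughout, only the leaving group differentiates the rates.
A good leaving group is a weak base: the lower the pKₐ of its conjugate acid, the more readily it departs.
cyclohexyl–Br loses Br⁻: pKₐ(HBr) ≈ -9
cyclohexyl–OC(O)CF₃ loses CF₃COO⁻: pKₐ(CF₃COOH) ≈ 0.2
cyclohexyl–OCHO loses HCOO⁻: pKₐ(HCOOH) ≈ 3.8
cyclohexyl–OC(CH₃)₃ loses (CH₃)₃CO⁻: pKₐ(t-BuOH) ≈ 18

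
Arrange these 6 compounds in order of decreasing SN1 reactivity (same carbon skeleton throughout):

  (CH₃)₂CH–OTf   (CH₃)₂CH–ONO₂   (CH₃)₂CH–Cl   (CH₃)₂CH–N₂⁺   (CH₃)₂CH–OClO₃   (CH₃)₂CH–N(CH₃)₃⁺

(CH₃)₂CH–N₂⁺ > (CH₃)₂CH–OTf > (CH₃)₂CH–OClO₃ > (CH₃)₂CH–Cl > (CH₃)₂CH–ONO₂ > (CH₃)₂CH–N(CH₃)₃⁺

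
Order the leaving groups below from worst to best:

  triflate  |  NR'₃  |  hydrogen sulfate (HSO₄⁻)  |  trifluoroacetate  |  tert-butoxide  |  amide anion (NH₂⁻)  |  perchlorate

amide anion (NH₂⁻) < tert-butoxide < NR'₃ < trifluoroacetate < hydrogen sulfate (HSO₄⁻) < perchlorate < triflate

Leaving-group ability tracks the stability of the departed species; conjugate-acid pKₐ is the usual yardstick (lower pKₐ → better LG).
triflate: pKₐ(CF₃SO₃H (triflic acid)) ≈ -14
perchlorate: pKₐ(HClO₄) ≈ -10
hydrogen sulfate (HSO₄⁻): pKₐ(H₂SO₄) ≈ -3 — conjugate base of a strong mineral acid
trifluoroacetate: pKₐ(CF₃COOH) ≈ 0.2 — strongly electron-withdrawing CF₃ stabilises the carboxylate
NR'₃: pKₐ(R'₃NH⁺) ≈ 10.7 — neutral but still a fairly strong base; Hofmann-elimination LG
tert-butoxide: pKₐ(t-BuOH) ≈ 18 — bulky, strongly basic alkoxide
amide anion (NH₂⁻): pKₐ(NH₃) ≈ 38 — extremely strong base; never a leaving group
The question asks for worst first, so the sequence is read in increasing leaving-group ability.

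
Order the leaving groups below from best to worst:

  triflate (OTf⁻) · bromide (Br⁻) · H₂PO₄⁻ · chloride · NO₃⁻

triflate (OTf⁻) > bromide (Br⁻) > chloride > NO₃⁻ > H₂PO₄⁻

Leaving-group ability tracks the stability of the departed species; conjugate-acid pKₐ is the usual yardstick (lower pKₐ → better LG).
triflate (OTf⁻): pKₐ(CF₃SO₃H (triflic acid)) ≈ -14 — charge spread over three oxygens and a CF₃ group; the premier leaving group in synthesis
bromide (Br⁻): pKₐ(HBr) ≈ -9
chloride: pKₐ(HCl) ≈ -7 — moderately weak base
NO₃⁻: pKₐ(HNO₃) ≈ -1.3 — resonance-delocalised over three oxygens
H₂PO₄⁻: pKₐ(H₃PO₄) ≈ 2.1 — moderate base; biological leaving group after further activation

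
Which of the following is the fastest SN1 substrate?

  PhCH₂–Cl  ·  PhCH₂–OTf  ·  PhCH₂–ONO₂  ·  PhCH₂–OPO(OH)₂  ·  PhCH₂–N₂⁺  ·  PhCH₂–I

PhCH₂–N₂⁺

Same R in every case — rank the leaving groups.
The more stable X⁻ (or X) is on its own — i.e. the weaker a base it is — the better a leaving group it makes.
PhCH₂–N₂⁺ loses N₂: no meaningful conjugate acid; N₂ departs as an exceptionally stable neutral molecule
PhCH₂–OTf loses OTf⁻: pKₐ(CF₃SO₃H (triflic acid)) ≈ -14
PhCH₂–I loses I⁻: pKₐ(HI) ≈ -10
PhCH₂–Cl loses Cl⁻: pKₐ(HCl) ≈ -7
PhCH₂–ONO₂ loses NO₃⁻: pKₐ(HNO₃) ≈ -1.3
PhCH₂–OPO(OH)₂ loses H₂PO₄⁻: pKₐ(H₃PO₄) ≈ 2.1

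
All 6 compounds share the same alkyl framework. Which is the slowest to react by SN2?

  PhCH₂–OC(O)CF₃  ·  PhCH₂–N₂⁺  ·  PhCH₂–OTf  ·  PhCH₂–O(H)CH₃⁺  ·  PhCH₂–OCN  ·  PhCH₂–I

Identical carbon frameworks mean the comparison reduces to leaving-group quality.
The more stable X⁻ (or X) is on its own — i.e. the weaker a base it is — the better a leaving group it makes.
PhCH₂–N₂⁺ loses N₂: no meaningful conjugate acid; N₂ departs as an exceptionally stable neutral molecule
PhCH₂–OTf loses OTf⁻: pKₐ(CF₃SO₃H (triflic acid)) ≈ -14
PhCH₂–I loses I⁻: pKₐ(HI) ≈ -10
PhCH₂–O(H)CH₃⁺ loses R'OH: pKₐ(R'OH₂⁺) ≈ -2.4
PhCH₂–OC(O)CF₃ loses CF₃COO⁻: pKₐ(CF₃COOH) ≈ 0.2
PhCH₂–OCN loses NCO⁻: pKₐ(HOCN) ≈ 3.5

PhCH₂–OCN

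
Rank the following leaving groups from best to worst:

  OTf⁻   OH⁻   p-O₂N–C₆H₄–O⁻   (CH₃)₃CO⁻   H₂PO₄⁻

Leaving-group ability tracks the stability of the departed species; conjugate-acid pKₐ is the usual yardstick (lower pKₐ → better LG).
OTf⁻: pKₐ(CF₃SO₃H (triflic acid)) ≈ -14 — charge spread over three oxygens and a CF₃ group; the premier leaving group in synthesis
H₂PO₄⁻: pKₐ(H₃PO₄) ≈ 2.1 — moderate base; biological leaving group after further activation
p-O₂N–C₆H₄–O⁻: pKₐ(p-nitrophenol) ≈ 7.2 — nitro group delocalises the charge; the classic chromogenic LG
OH⁻: pKₐ(H₂O) ≈ 15.7 — strong base; essentially never leaves without prior activation
(CH₃)₃CO⁻: pKₐ(t-BuOH) ≈ 18

OTf⁻ > H₂PO₄⁻ > p-O₂N–C₆H₄–O⁻ > OH⁻ > (CH₃)₃CO⁻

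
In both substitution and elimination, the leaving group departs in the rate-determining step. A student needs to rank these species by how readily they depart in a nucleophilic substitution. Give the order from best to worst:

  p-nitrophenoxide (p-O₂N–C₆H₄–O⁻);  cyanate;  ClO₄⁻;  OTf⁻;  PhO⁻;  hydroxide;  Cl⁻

OTf⁻ > ClO₄⁻ > Cl⁻ > cyanate > p-nitrophenoxide (p-O₂N–C₆H₄–O⁻) > PhO⁻ > hydroxide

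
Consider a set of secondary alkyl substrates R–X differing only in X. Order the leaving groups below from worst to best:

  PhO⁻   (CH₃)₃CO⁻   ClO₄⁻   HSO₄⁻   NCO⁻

(CH₃)₃CO⁻ < PhO⁻ < NCO⁻ < HSO₄⁻ < ClO₄⁻

A good leaving group is a weak base: the lower the pKₐ of its conjugate acid, the more readily it departs.
ClO₄⁻: pKₐ(HClO₄) ≈ -10 — extremely weak base; rarely used for safety reasons
HSO₄⁻: pKₐ(H₂SO₄) ≈ -3 — conjugate base of a strong mineral acid
NCO⁻: pKₐ(HOCN) ≈ 3.5 — resonance between N and O
PhO⁻: pKₐ(C₆H₅OH (phenol)) ≈ 10 — resonance into the ring helps, but still a poor LG
(CH₃)₃CO⁻: pKₐ(t-BuOH) ≈ 18 — bulky, strongly basic alkoxide
The question asks for worst first, so the sequence is read in increasing leaving-group ability.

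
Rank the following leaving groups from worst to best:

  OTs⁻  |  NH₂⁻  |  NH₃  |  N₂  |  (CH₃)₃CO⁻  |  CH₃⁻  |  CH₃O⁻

N₂: no meaningful conjugate acid; N₂ departs as an exceptionally stable neutral molecule
OTs⁻: pKₐ(p-CH₃C₆H₄SO₃H (TsOH)) ≈ -2.8
NH₃: pKₐ(NH₄⁺) ≈ 9.2
CH₃O⁻: pKₐ(CH₃OH) ≈ 15.5
(CH₃)₃CO⁻: pKₐ(t-BuOH) ≈ 18
NH₂⁻: pKₐ(NH₃) ≈ 38
CH₃⁻: pKₐ(CH₄) ≈ 48
Reversing gives the worst-to-best order requested.

CH₃⁻ < NH₂⁻ < (CH₃)₃CO⁻ < CH₃O⁻ < NH₃ < OTs⁻ < N₂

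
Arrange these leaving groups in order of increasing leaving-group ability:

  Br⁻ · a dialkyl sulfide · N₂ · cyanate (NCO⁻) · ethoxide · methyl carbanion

A good leaving group is a weak base: the lower the pKₐ of its conjugate acid, the more readily it departs.
N₂: no meaningful conjugate acid; N₂ departs as an exceptionally stable neutral molecule
Br⁻: pKₐ(HBr) ≈ -9
a dialkyl sulfide: pKₐ(R'₂SH⁺) ≈ -7 — neutral; leaves from a sulfonium salt (R–SR'₂⁺)
cyanate (NCO⁻): pKₐ(HOCN) ≈ 3.5
ethoxide: pKₐ(CH₃CH₂OH) ≈ 16 — strong base; alkoxides do not leave unassisted
methyl carbanion: pKₐ(CH₄) ≈ 48
Reversing gives the worst-to-best order requested.

methyl carbanion < ethoxide < cyanate (NCO⁻) < a dialkyl sulfide < Br⁻ < N₂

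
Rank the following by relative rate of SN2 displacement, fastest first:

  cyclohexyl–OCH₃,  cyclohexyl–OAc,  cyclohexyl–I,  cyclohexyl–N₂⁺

Identical carbon frameworks mean the comparison reduces to leaving-group quality.
A good leaving group is a weak base: the lower the pKₐ of its conjugate acid, the more readily it departs.
cyclohexyl–N₂⁺ loses N₂: no meaningful conjugate acid; N₂ departs as an exceptionally stable neutral molecule
cyclohexyl–I loses I⁻: pKₐ(HI) ≈ -10
cyclohexyl–OAc loses AcO⁻: pKₐ(CH₃COOH) ≈ 4.8
cyclohexyl–OCH₃ loses CH₃O⁻: pKₐ(CH₃OH) ≈ 15.5

cyclohexyl–N₂⁺ > cyclohexyl–I > cyclohexyl–OAc > cyclohexyl–OCH₃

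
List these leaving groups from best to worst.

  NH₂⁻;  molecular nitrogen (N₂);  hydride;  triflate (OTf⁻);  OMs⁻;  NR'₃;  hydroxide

Rank by basicity of the departing species: weakest base leaves most easily.
molecular nitrogen (N₂): no meaningful conjugate acid; N₂ departs as an exceptionally stable neutral molecule
triflate (OTf⁻): pKₐ(CF₃SO₃H (triflic acid)) ≈ -14
OMs⁻: pKₐ(CH₃SO₃H (MsOH)) ≈ -1.9
NR'₃: pKₐ(R'₃NH⁺) ≈ 10.7
hydroxide: pKₐ(H₂O) ≈ 15.7
hydride: pKₐ(H₂) ≈ 36
NH₂⁻: pKₐ(NH₃) ≈ 38

molecular nitrogen (N₂) > triflate (OTf⁻) > OMs⁻ > NR'₃ > hydroxide > hydride > NH₂⁻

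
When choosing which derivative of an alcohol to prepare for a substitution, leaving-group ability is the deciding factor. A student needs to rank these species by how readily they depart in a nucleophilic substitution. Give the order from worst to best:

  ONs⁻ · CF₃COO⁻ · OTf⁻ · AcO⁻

Rank by basicity of the departing species: weakest base leaves most easily.
OTf⁻: pKₐ(CF₃SO₃H (triflic acid)) ≈ -14 — charge spread over three oxygens and a CF₃ group; the premier leaving group in synthesis
ONs⁻: pKₐ(p-O₂NC₆H₄SO₃H) ≈ -3.5
CF₃COO⁻: pKₐ(CF₃COOH) ≈ 0.2
AcO⁻: pKₐ(CH₃COOH) ≈ 4.8 — resonance-stabilised but still a weak base
The question asks for worst first, so the sequence is read in increasing leaving-group ability.

AcO⁻ < CF₃COO⁻ < ONs⁻ < OTf⁻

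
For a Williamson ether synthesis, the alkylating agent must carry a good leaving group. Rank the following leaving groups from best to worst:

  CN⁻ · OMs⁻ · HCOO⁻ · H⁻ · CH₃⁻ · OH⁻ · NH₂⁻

A good leaving group is a weak base: the lower the pKₐ of its conjugate acid, the more readily it departs.
OMs⁻: pKₐ(CH₃SO₃H (MsOH)) ≈ -1.9 — resonance-delocalised alkanesulfonate
HCOO⁻: pKₐ(HCOOH) ≈ 3.8
CN⁻: pKₐ(HCN) ≈ 9.2 — sp carbon stabilises the charge somewhat, but still a poor LG
OH⁻: pKₐ(H₂O) ≈ 15.7 — strong base; essentially never leaves without prior activation
H⁻: pKₐ(H₂) ≈ 36 — extremely strong base; leaves only in special hydride-transfer contexts
NH₂⁻: pKₐ(NH₃) ≈ 38
CH₃⁻: pKₐ(CH₄) ≈ 48

OMs⁻ > HCOO⁻ > CN⁻ > OH⁻ > H⁻ > NH₂⁻ > CH₃⁻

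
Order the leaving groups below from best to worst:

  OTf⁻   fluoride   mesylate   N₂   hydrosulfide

N₂ > OTf⁻ > mesylate > fluoride > hydrosulfide

N₂: no meaningful conjugate acid; N₂ departs as an exceptionally stable neutral molecule
OTf⁻: pKₐ(CF₃SO₃H (triflic acid)) ≈ -14
mesylate: pKₐ(CH₃SO₃H (MsOH)) ≈ -1.9 — resonance-delocalised alkanesulfonate
fluoride: pKₐ(HF) ≈ 3.2 — small and strongly basic; the poor halide leaving group
hydrosulfide: pKₐ(H₂S) ≈ 7 — larger and more polarisable than the oxygen analogue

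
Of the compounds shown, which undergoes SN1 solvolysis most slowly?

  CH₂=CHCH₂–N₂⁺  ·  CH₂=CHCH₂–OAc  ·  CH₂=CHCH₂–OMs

Identical carbon frameworks mean the comparison reduces to leaving-group quality.
Rank by basicity of the departing species: weakest base leaves most easily.
CH₂=CHCH₂–N₂⁺ loses N₂: no meaningful conjugate acid; N₂ departs as an exceptionally stable neutral molecule
CH₂=CHCH₂–OMs loses OMs⁻: pKₐ(CH₃SO₃H (MsOH)) ≈ -1.9
CH₂=CHCH₂–OAc loses AcO⁻: pKₐ(CH₃COOH) ≈ 4.8

CH₂=CHCH₂–OAc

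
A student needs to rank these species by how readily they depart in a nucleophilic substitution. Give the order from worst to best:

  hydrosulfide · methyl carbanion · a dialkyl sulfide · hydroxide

methyl carbanion < hydroxide < hydrosulfide < a dialkyl sulfide

Leaving-group ability tracks the stability of the departed species; conjugate-acid pKₐ is the usual yardstick (lower pKₐ → better LG).
a dialkyl sulfide: pKₐ(R'₂SH⁺) ≈ -7
hydrosulfide: pKₐ(H₂S) ≈ 7 — larger and more polarisable than the oxygen analogue
hydroxide: pKₐ(H₂O) ≈ 15.7 — strong base; essentially never leaves without prior activation
methyl carbanion: pKₐ(CH₄) ≈ 48 — unstabilised carbanion; the worst conceivable leaving group
Reversing gives the worst-to-best order requested.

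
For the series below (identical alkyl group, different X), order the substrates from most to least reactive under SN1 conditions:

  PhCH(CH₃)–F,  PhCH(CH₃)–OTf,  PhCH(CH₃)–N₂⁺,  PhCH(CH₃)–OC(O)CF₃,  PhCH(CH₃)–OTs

With the same alkyl group throughout, only the leaving group differentiates the rates.
The more stable X⁻ (or X) is on its own — i.e. the weaker a base it is — the better a leaving group it makes.
PhCH(CH₃)–N₂⁺ loses N₂: no meaningful conjugate acid; N₂ departs as an exceptionally stable neutral molecule
PhCH(CH₃)–OTf loses OTf⁻: pKₐ(CF₃SO₃H (triflic acid)) ≈ -14
PhCH(CH₃)–OTs loses OTs⁻: pKₐ(p-CH₃C₆H₄SO₃H (TsOH)) ≈ -2.8
PhCH(CH₃)–OC(O)CF₃ loses CF₃COO⁻: pKₐ(CF₃COOH) ≈ 0.2
PhCH(CH₃)–F loses F⁻: pKₐ(HF) ≈ 3.2

PhCH(CH₃)–N₂⁺ > PhCH(CH₃)–OTf > PhCH(CH₃)–OTs > PhCH(CH₃)–OC(O)CF₃ > PhCH(CH₃)–F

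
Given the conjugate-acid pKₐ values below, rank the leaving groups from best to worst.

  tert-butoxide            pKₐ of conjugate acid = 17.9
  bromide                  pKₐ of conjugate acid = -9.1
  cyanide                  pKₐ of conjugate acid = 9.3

bromide > cyanide > tert-butoxide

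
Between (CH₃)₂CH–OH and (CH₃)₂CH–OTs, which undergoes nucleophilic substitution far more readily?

From (CH₃)₂CH–OH the departing group would be OH⁻ (pKₐ(H₂O) ≈ 15.7). Strong base; essentially never leaves without prior activation.
From (CH₃)₂CH–OTs the leaving group is OTs⁻ (pKₐ(p-CH₃C₆H₄SO₃H (TsOH)) ≈ -2.8). Resonance-delocalised arenesulfonate.
(In practice (CH₃)₂CH–OTs is made from (CH₃)₂CH–OH by treatment with TsCl / pyridine, converting the hydroxyl into a tosylate.)

(CH₃)₂CH–OTs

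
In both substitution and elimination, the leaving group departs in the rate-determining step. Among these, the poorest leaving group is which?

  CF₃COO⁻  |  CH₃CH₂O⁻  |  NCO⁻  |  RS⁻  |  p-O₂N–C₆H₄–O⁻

CH₃CH₂O⁻

A good leaving group is a weak base: the lower the pKₐ of its conjugate acid, the more readily it departs.
CF₃COO⁻: pKₐ(CF₃COOH) ≈ 0.2
NCO⁻: pKₐ(HOCN) ≈ 3.5
p-O₂N–C₆H₄–O⁻: pKₐ(p-nitrophenol) ≈ 7.2
RS⁻: pKₐ(RSH (a thiol)) ≈ 10.5
CH₃CH₂O⁻: pKₐ(CH₃CH₂OH) ≈ 16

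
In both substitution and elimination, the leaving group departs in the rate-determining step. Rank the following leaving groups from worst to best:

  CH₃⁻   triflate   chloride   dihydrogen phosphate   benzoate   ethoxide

Rank by basicity of the departing species: weakest base leaves most easily.
triflate: pKₐ(CF₃SO₃H (triflic acid)) ≈ -14 — charge spread over three oxygens and a CF₃ group; the premier leaving group in synthesis
chloride: pKₐ(HCl) ≈ -7 — moderately weak base
dihydrogen phosphate: pKₐ(H₃PO₄) ≈ 2.1
benzoate: pKₐ(C₆H₅COOH) ≈ 4.2
ethoxide: pKₐ(CH₃CH₂OH) ≈ 16 — strong base; alkoxides do not leave unassisted
CH₃⁻: pKₐ(CH₄) ≈ 48
Reversing gives the worst-to-best order requested.

CH₃⁻ < ethoxide < benzoate < dihydrogen phosphate < chloride < triflate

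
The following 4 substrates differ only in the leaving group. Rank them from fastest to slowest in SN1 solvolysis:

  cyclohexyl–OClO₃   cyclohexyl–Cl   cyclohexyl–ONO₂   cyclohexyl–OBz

cyclohexyl–OClO₃ > cyclohexyl–Cl > cyclohexyl–ONO₂ > cyclohexyl–OBz

The skeletons are identical, so relative rate is governed entirely by leaving-group ability.
Leaving-group ability tracks the stability of the departed species; conjugate-acid pKₐ is the usual yardstick (lower pKₐ → better LG).
cyclohexyl–OClO₃ loses ClO₄⁻: pKₐ(HClO₄) ≈ -10
cyclohexyl–Cl loses Cl⁻: pKₐ(HCl) ≈ -7
cyclohexyl–ONO₂ loses NO₃⁻: pKₐ(HNO₃) ≈ -1.3
cyclohexyl–OBz loses PhCOO⁻: pKₐ(C₆H₅COOH) ≈ 4.2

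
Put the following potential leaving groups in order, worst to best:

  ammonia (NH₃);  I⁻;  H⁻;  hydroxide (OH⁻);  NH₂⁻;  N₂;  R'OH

Rank by basicity of the departing species: weakest base leaves most easily.
N₂: no meaningful conjugate acid; N₂ departs as an exceptionally stable neutral molecule
I⁻: pKₐ(HI) ≈ -10
R'OH: pKₐ(R'OH₂⁺) ≈ -2.4
ammonia (NH₃): pKₐ(NH₄⁺) ≈ 9.2
hydroxide (OH⁻): pKₐ(H₂O) ≈ 15.7
H⁻: pKₐ(H₂) ≈ 36
NH₂⁻: pKₐ(NH₃) ≈ 38
Listed from poorest to best leaving group as asked.

NH₂⁻ < H⁻ < hydroxide (OH⁻) < ammonia (NH₃) < R'OH < I⁻ < N₂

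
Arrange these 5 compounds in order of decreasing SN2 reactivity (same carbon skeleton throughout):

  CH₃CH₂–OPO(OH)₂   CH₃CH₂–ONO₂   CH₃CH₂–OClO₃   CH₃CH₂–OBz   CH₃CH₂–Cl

CH₃CH₂–OClO₃ > CH₃CH₂–Cl > CH₃CH₂–ONO₂ > CH₃CH₂–OPO(OH)₂ > CH₃CH₂–OBz

Same R in every case — rank the leaving groups.
Leaving-group ability tracks the stability of the departed species; conjugate-acid pKₐ is the usual yardstick (lower pKₐ → better LG).
CH₃CH₂–OClO₃ loses ClO₄⁻: pKₐ(HClO₄) ≈ -10
CH₃CH₂–Cl loses Cl⁻: pKₐ(HCl) ≈ -7
CH₃CH₂–ONO₂ loses NO₃⁻: pKₐ(HNO₃) ≈ -1.3
CH₃CH₂–OPO(OH)₂ loses H₂PO₄⁻: pKₐ(H₃PO₄) ≈ 2.1
CH₃CH₂–OBz loses PhCOO⁻: pKₐ(C₆H₅COOH) ≈ 4.2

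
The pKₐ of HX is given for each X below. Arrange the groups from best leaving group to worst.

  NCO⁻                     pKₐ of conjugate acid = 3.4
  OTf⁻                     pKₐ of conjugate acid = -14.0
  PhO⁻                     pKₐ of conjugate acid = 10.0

OTf⁻ > NCO⁻ > PhO⁻

Lower conjugate-acid pKₐ ⇒ weaker base ⇒ better leaving group.
Sorting by the given values: OTf⁻ (-14.0), NCO⁻ (3.4), PhO⁻ (10.0).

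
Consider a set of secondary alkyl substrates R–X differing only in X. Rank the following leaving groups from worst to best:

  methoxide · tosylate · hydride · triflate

hydride < methoxide < tosylate < triflate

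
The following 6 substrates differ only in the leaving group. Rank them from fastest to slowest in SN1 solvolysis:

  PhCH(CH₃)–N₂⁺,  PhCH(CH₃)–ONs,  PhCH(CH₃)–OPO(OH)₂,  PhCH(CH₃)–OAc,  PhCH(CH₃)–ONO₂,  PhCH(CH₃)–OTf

Same R in every case — rank the leaving groups.
Rank by basicity of the departing species: weakest base leaves most easily.
PhCH(CH₃)–N₂⁺ loses N₂: no meaningful conjugate acid; N₂ departs as an exceptionally stable neutral molecule
PhCH(CH₃)–OTf loses OTf⁻: pKₐ(CF₃SO₃H (triflic acid)) ≈ -14
PhCH(CH₃)–ONs loses ONs⁻: pKₐ(p-O₂NC₆H₄SO₃H) ≈ -3.5
PhCH(CH₃)–ONO₂ loses NO₃⁻: pKₐ(HNO₃) ≈ -1.3
PhCH(CH₃)–OPO(OH)₂ loses H₂PO₄⁻: pKₐ(H₃PO₄) ≈ 2.1
PhCH(CH₃)–OAc loses AcO⁻: pKₐ(CH₃COOH) ≈ 4.8

PhCH(CH₃)–N₂⁺ > PhCH(CH₃)–OTf > PhCH(CH₃)–ONs > PhCH(CH₃)–ONO₂ > PhCH(CH₃)–OPO(OH)₂ > PhCH(CH₃)–OAc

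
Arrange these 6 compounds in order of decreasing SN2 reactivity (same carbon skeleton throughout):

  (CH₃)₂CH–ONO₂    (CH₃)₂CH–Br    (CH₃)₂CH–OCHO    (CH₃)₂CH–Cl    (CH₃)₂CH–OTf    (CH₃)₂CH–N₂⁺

(CH₃)₂CH–N₂⁺ > (CH₃)₂CH–OTf > (CH₃)₂CH–Br > (CH₃)₂CH–Cl > (CH₃)₂CH–ONO₂ > (CH₃)₂CH–OCHO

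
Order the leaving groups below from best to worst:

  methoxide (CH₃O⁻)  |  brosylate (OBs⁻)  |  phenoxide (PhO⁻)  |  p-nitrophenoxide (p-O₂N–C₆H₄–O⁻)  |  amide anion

A good leaving group is a weak base: the lower the pKₐ of its conjugate acid, the more readily it departs.
brosylate (OBs⁻): pKₐ(p-BrC₆H₄SO₃H) ≈ -2.8 — arenesulfonate with a p-bromo substituent
p-nitrophenoxide (p-O₂N–C₆H₄–O⁻): pKₐ(p-nitrophenol) ≈ 7.2 — nitro group delocalises the charge; the classic chromogenic LG
phenoxide (PhO⁻): pKₐ(C₆H₅OH (phenol)) ≈ 10 — resonance into the ring helps, but still a poor LG
methoxide (CH₃O⁻): pKₐ(CH₃OH) ≈ 15.5 — strong base; alkoxides do not leave unassisted
amide anion: pKₐ(NH₃) ≈ 38 — extremely strong base; never a leaving group

brosylate (OBs⁻) > p-nitrophenoxide (p-O₂N–C₆H₄–O⁻) > phenoxide (PhO⁻) > methoxide (CH₃O⁻) > amide anion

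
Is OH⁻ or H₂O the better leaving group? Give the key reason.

H₂O is the better leaving group.
pKₐ(H₃O⁺) ≈ -1.7 versus pKₐ(H₂O) ≈ 15.7: H₂O is the much weaker base.
Neutral; leaves from a protonated alcohol (R–OH₂⁺).

H₂O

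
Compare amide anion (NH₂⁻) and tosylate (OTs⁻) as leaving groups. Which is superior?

tosylate (OTs⁻)

tosylate (OTs⁻) is the better leaving group.
pKₐ(p-CH₃C₆H₄SO₃H (TsOH)) ≈ -2.8 versus pKₐ(NH₃) ≈ 38: tosylate (OTs⁻) is the much weaker base.
Resonance-delocalised arenesulfonate.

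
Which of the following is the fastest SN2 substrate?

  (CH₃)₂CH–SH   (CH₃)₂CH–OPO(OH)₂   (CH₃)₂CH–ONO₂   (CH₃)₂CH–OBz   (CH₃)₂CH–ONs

(CH₃)₂CH–ONs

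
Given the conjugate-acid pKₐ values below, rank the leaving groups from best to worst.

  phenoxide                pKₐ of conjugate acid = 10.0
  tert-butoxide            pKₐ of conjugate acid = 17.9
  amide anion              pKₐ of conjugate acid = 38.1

phenoxide > tert-butoxide > amide anion

Lower conjugate-acid pKₐ ⇒ weaker base ⇒ better leaving group.
Sorting by the given values: phenoxide (10.0), tert-butoxide (17.9), amide anion (38.1).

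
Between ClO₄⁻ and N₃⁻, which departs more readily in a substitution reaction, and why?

ClO₄⁻

ClO₄⁻ is the better leaving group.
pKₐ(HClO₄) ≈ -10 versus pKₐ(HN₃) ≈ 4.7: ClO₄⁻ is the much weaker base.
Extremely weak base; rarely used for safety reasons.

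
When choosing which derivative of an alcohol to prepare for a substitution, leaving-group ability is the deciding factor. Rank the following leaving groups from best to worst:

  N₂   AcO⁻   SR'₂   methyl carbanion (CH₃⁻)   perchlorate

Leaving-group ability tracks the stability of the departed species; conjugate-acid pKₐ is the usual yardstick (lower pKₐ → better LG).
N₂: no meaningful conjugate acid; N₂ departs as an exceptionally stable neutral molecule
perchlorate: pKₐ(HClO₄) ≈ -10
SR'₂: pKₐ(R'₂SH⁺) ≈ -7
AcO⁻: pKₐ(CH₃COOH) ≈ 4.8
methyl carbanion (CH₃⁻): pKₐ(CH₄) ≈ 48

N₂ > perchlorate > SR'₂ > AcO⁻ > methyl carbanion (CH₃⁻)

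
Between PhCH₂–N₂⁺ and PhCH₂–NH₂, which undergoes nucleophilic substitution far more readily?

From PhCH₂–NH₂ the departing group would be NH₂⁻ (pKₐ(NH₃) ≈ 38). Extremely strong base; never a leaving group.
From PhCH₂–N₂⁺ the leaving group is N₂ (no meaningful conjugate acid; N₂ departs as an exceptionally stable neutral molecule).
(In practice PhCH₂–N₂⁺ is made from PhCH₂–NH₂ by diazotisation (NaNO₂ / HCl, 0 °C), generating a diazonium salt that expels N₂.)

PhCH₂–N₂⁺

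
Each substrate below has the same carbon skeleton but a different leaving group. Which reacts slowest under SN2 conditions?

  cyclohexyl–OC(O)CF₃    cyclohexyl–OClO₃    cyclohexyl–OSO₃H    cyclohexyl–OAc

cyclohexyl–OAc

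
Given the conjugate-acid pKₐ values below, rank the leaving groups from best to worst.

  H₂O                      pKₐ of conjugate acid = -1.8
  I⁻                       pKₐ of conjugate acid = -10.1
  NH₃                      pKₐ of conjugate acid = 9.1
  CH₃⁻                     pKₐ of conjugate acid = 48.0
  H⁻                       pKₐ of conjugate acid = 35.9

I⁻ > H₂O > NH₃ > H⁻ > CH₃⁻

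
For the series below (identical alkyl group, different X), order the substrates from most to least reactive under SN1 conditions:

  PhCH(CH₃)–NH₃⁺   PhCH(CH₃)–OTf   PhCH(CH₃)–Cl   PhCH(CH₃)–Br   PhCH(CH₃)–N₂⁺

PhCH(CH₃)–N₂⁺ > PhCH(CH₃)–OTf > PhCH(CH₃)–Br > PhCH(CH₃)–Cl > PhCH(CH₃)–NH₃⁺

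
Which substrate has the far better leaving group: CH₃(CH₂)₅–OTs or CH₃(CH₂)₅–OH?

CH₃(CH₂)₅–OTs

From CH₃(CH₂)₅–OH the departing group would be OH⁻ (pKₐ(H₂O) ≈ 15.7). Strong base; essentially never leaves without prior activation.
From CH₃(CH₂)₅–OTs the leaving group is OTs⁻ (pKₐ(p-CH₃C₆H₄SO₃H (TsOH)) ≈ -2.8). Resonance-delocalised arenesulfonate.
(In practice CH₃(CH₂)₅–OTs is made from CH₃(CH₂)₅–OH by treatment with TsCl / pyridine, converting the hydroxyl into a tosylate.)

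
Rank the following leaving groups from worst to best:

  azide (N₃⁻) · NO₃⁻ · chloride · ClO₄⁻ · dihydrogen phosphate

The more stable X⁻ (or X) is on its own — i.e. the weaker a base it is — the better a leaving group it makes.
ClO₄⁻: pKₐ(HClO₄) ≈ -10
chloride: pKₐ(HCl) ≈ -7
NO₃⁻: pKₐ(HNO₃) ≈ -1.3
dihydrogen phosphate: pKₐ(H₃PO₄) ≈ 2.1
azide (N₃⁻): pKₐ(HN₃) ≈ 4.7
The question asks for worst first, so the sequence is read in increasing leaving-group ability.

azide (N₃⁻) < dihydrogen phosphate < NO₃⁻ < chloride < ClO₄⁻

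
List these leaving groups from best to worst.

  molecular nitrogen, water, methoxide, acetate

molecular nitrogen > water > acetate > methoxide

A good leaving group is a weak base: the lower the pKₐ of its conjugate acid, the more readily it departs.
molecular nitrogen: no meaningful conjugate acid; N₂ departs as an exceptionally stable neutral molecule
water: pKₐ(H₃O⁺) ≈ -1.7
acetate: pKₐ(CH₃COOH) ≈ 4.8
methoxide: pKₐ(CH₃OH) ≈ 15.5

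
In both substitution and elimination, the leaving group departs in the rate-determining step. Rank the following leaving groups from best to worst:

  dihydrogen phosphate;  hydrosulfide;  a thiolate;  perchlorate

perchlorate > dihydrogen phosphate > hydrosulfide > a thiolate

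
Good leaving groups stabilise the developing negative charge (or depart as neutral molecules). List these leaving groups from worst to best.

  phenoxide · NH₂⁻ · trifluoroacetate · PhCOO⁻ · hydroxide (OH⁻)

NH₂⁻ < hydroxide (OH⁻) < phenoxide < PhCOO⁻ < trifluoroacetate

trifluoroacetate: pKₐ(CF₃COOH) ≈ 0.2
PhCOO⁻: pKₐ(C₆H₅COOH) ≈ 4.2
phenoxide: pKₐ(C₆H₅OH (phenol)) ≈ 10
hydroxide (OH⁻): pKₐ(H₂O) ≈ 15.7
NH₂⁻: pKₐ(NH₃) ≈ 38 — extremely strong base; never a leaving group
The question asks for worst first, so the sequence is read in increasing leaving-group ability.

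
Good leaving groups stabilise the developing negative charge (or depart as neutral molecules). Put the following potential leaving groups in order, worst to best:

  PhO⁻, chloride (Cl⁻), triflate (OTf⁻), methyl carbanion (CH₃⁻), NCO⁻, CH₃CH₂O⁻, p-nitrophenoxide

methyl carbanion (CH₃⁻) < CH₃CH₂O⁻ < PhO⁻ < p-nitrophenoxide < NCO⁻ < chloride (Cl⁻) < triflate (OTf⁻)

Leaving-group ability tracks the stability of the departed species; conjugate-acid pKₐ is the usual yardstick (lower pKₐ → better LG).
triflate (OTf⁻): pKₐ(CF₃SO₃H (triflic acid)) ≈ -14
chloride (Cl⁻): pKₐ(HCl) ≈ -7
NCO⁻: pKₐ(HOCN) ≈ 3.5
p-nitrophenoxide: pKₐ(p-nitrophenol) ≈ 7.2
PhO⁻: pKₐ(C₆H₅OH (phenol)) ≈ 10
CH₃CH₂O⁻: pKₐ(CH₃CH₂OH) ≈ 16
methyl carbanion (CH₃⁻): pKₐ(CH₄) ≈ 48
Listed from poorest to best leaving group as asked.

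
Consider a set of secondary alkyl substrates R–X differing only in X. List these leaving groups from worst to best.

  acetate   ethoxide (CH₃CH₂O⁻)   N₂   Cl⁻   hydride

N₂: no meaningful conjugate acid; N₂ departs as an exceptionally stable neutral molecule
Cl⁻: pKₐ(HCl) ≈ -7 — moderately weak base
acetate: pKₐ(CH₃COOH) ≈ 4.8
ethoxide (CH₃CH₂O⁻): pKₐ(CH₃CH₂OH) ≈ 16
hydride: pKₐ(H₂) ≈ 36
The question asks for worst first, so the sequence is read in increasing leaving-group ability.

hydride < ethoxide (CH₃CH₂O⁻) < acetate < Cl⁻ < N₂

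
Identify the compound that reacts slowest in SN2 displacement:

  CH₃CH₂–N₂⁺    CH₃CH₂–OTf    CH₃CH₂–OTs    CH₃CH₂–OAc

CH₃CH₂–OAc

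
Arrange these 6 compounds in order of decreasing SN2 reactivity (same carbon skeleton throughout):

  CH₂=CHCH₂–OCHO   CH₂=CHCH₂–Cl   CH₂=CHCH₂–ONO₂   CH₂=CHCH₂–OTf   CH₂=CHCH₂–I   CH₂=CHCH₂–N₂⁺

Same R in every case — rank the leaving groups.
Rank by basicity of the departing species: weakest base leaves most easily.
CH₂=CHCH₂–N₂⁺ loses N₂: no meaningful conjugate acid; N₂ departs as an exceptionally stable neutral molecule
CH₂=CHCH₂–OTf loses OTf⁻: pKₐ(CF₃SO₃H (triflic acid)) ≈ -14
CH₂=CHCH₂–I loses I⁻: pKₐ(HI) ≈ -10
CH₂=CHCH₂–Cl loses Cl⁻: pKₐ(HCl) ≈ -7
CH₂=CHCH₂–ONO₂ loses NO₃⁻: pKₐ(HNO₃) ≈ -1.3
CH₂=CHCH₂–OCHO loses HCOO⁻: pKₐ(HCOOH) ≈ 3.8

CH₂=CHCH₂–N₂⁺ > CH₂=CHCH₂–OTf > CH₂=CHCH₂–I > CH₂=CHCH₂–Cl > CH₂=CHCH₂–ONO₂ > CH₂=CHCH₂–OCHO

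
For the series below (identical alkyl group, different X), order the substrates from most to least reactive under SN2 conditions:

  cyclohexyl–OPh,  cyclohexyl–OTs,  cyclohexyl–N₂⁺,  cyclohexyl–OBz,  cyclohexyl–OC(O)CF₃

Same R in every case — rank the leaving groups.
A good leaving group is a weak base: the lower the pKₐ of its conjugate acid, the more readily it departs.
cyclohexyl–N₂⁺ loses N₂: no meaningful conjugate acid; N₂ departs as an exceptionally stable neutral molecule
cyclohexyl–OTs loses OTs⁻: pKₐ(p-CH₃C₆H₄SO₃H (TsOH)) ≈ -2.8
cyclohexyl–OC(O)CF₃ loses CF₃COO⁻: pKₐ(CF₃COOH) ≈ 0.2
cyclohexyl–OBz loses PhCOO⁻: pKₐ(C₆H₅COOH) ≈ 4.2
cyclohexyl–OPh loses PhO⁻: pKₐ(C₆H₅OH (phenol)) ≈ 10

cyclohexyl–N₂⁺ > cyclohexyl–OTs > cyclohexyl–OC(O)CF₃ > cyclohexyl–OBz > cyclohexyl–OPh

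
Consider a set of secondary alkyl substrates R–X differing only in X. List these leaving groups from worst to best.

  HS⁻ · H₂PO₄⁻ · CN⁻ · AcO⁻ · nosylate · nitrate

CN⁻ < HS⁻ < AcO⁻ < H₂PO₄⁻ < nitrate < nosylate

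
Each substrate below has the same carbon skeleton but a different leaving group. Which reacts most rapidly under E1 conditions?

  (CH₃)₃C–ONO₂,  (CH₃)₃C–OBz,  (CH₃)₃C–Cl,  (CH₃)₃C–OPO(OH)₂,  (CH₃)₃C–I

Same R in every case — rank the leaving groups.
A good leaving group is a weak base: the lower the pKₐ of its conjugate acid, the more readily it departs.
(CH₃)₃C–I loses I⁻: pKₐ(HI) ≈ -10
(CH₃)₃C–Cl loses Cl⁻: pKₐ(HCl) ≈ -7
(CH₃)₃C–ONO₂ loses NO₃⁻: pKₐ(HNO₃) ≈ -1.3
(CH₃)₃C–OPO(OH)₂ loses H₂PO₄⁻: pKₐ(H₃PO₄) ≈ 2.1
(CH₃)₃C–OBz loses PhCOO⁻: pKₐ(C₆H₅COOH) ≈ 4.2

(CH₃)₃C–I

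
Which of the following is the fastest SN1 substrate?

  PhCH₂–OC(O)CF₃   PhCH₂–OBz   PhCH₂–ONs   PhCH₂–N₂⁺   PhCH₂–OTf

The skeletons are identical, so relative rate is governed entirely by leaving-group ability.
Rank by basicity of the departing species: weakest base leaves most easily.
PhCH₂–N₂⁺ loses N₂: no meaningful conjugate acid; N₂ departs as an exceptionally stable neutral molecule
PhCH₂–OTf loses OTf⁻: pKₐ(CF₃SO₃H (triflic acid)) ≈ -14
PhCH₂–ONs loses ONs⁻: pKₐ(p-O₂NC₆H₄SO₃H) ≈ -3.5
PhCH₂–OC(O)CF₃ loses CF₃COO⁻: pKₐ(CF₃COOH) ≈ 0.2
PhCH₂–OBz loses PhCOO⁻: pKₐ(C₆H₅COOH) ≈ 4.2

PhCH₂–N₂⁺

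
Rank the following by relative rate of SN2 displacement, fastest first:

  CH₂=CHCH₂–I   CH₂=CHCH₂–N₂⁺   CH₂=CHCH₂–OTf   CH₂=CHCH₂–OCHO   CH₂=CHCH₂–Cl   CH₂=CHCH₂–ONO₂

CH₂=CHCH₂–N₂⁺ > CH₂=CHCH₂–OTf > CH₂=CHCH₂–I > CH₂=CHCH₂–Cl > CH₂=CHCH₂–ONO₂ > CH₂=CHCH₂–OCHO

Same R in every case — rank the leaving groups.
A good leaving group is a weak base: the lower the pKₐ of its conjugate acid, the more readily it departs.
CH₂=CHCH₂–N₂⁺ loses N₂: no meaningful conjugate acid; N₂ departs as an exceptionally stable neutral molecule
CH₂=CHCH₂–OTf loses OTf⁻: pKₐ(CF₃SO₃H (triflic acid)) ≈ -14
CH₂=CHCH₂–I loses I⁻: pKₐ(HI) ≈ -10
CH₂=CHCH₂–Cl loses Cl⁻: pKₐ(HCl) ≈ -7
CH₂=CHCH₂–ONO₂ loses NO₃⁻: pKₐ(HNO₃) ≈ -1.3
CH₂=CHCH₂–OCHO loses HCOO⁻: pKₐ(HCOOH) ≈ 3.8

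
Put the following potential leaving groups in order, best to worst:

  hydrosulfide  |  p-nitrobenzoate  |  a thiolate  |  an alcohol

an alcohol > p-nitrobenzoate > hydrosulfide > a thiolate

Leaving-group ability tracks the stability of the departed species; conjugate-acid pKₐ is the usual yardstick (lower pKₐ → better LG).
an alcohol: pKₐ(R'OH₂⁺) ≈ -2.4
p-nitrobenzoate: pKₐ(p-nitrobenzoic acid) ≈ 3.4
hydrosulfide: pKₐ(H₂S) ≈ 7
a thiolate: pKₐ(RSH (a thiol)) ≈ 10.5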